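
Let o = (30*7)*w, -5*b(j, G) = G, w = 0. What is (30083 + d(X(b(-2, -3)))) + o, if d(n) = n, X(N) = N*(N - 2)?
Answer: 752054/25 ≈ 30082.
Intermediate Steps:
b(j, G) = -G/5
o = 0 (o = (30*7)*0 = 210*0 = 0)
X(N) = N*(-2 + N)
(30083 + d(X(b(-2, -3)))) + o = (30083 + (-1/5*(-3))*(-2 - 1/5*(-3))) + 0 = (30083 + 3*(-2 + 3/5)/5) + 0 = (30083 + (3/5)*(-7/5)) + 0 = (30083 - 21/25) + 0 = 752054/25 + 0 = 752054/25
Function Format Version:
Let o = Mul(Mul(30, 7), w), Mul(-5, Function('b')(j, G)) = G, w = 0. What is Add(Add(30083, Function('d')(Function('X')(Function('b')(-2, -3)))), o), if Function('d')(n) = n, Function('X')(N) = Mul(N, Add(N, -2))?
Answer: Rational(752054, 25) ≈ 30082.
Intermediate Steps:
Function('b')(j, G) = Mul(Rational(-1, 5), G)
o = 0 (o = Mul(Mul(30, 7), 0) = Mul(210, 0) = 0)
Function('X')(N) = Mul(N, Add(-2, N))
Add(Add(30083, Function('d')(Function('X')(Function('b')(-2, -3)))), o) = Add(Add(30083, Mul(Mul(Rational(-1, 5), -3), Add(-2, Mul(Rational(-1, 5), -3)))), 0) = Add(Add(30083, Mul(Rational(3, 5), Add(-2, Rational(3, 5)))), 0) = Add(Add(30083, Mul(Rational(3, 5), Rational(-7, 5))), 0) = Add(Add(30083, Rational(-21, 25)), 0) = Add(Rational(752054, 25), 0) = Rational(752054, 25)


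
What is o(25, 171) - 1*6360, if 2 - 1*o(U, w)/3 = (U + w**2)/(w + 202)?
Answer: -2457840/373 ≈ -6589.4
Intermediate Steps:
o(U, w) = 6 - 3*(U + w**2)/(202 + w) (o(U, w) = 6 - 3*(U + w**2)/(w + 202) = 6 - 3*(U + w**2)/(202 + w))
o(25, 171) - 1*6360 = 3*(404 - 1*25 - 1*171**2 + 2*171)/(202 + 171) - 1*6360 = 3*(404 - 25 - 1*29241 + 342)/373 - 6360 = 3*(1/373)*(404 - 25 - 29241 + 342) - 6360 = 3*(1/373)*(-28520) - 6360 = -85560/373 - 6360 = -2457840/373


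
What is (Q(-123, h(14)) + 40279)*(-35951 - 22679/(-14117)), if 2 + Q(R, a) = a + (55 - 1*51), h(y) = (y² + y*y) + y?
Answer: -20648554362956/14117 ≈ -1.4627e+9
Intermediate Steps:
h(y) = y + 2*y² (h(y) = (y² + y²) + y = 2*y² + y = y + 2*y²)
Q(R, a) = 2 + a (Q(R, a) = -2 + (a + (55 - 1*51)) = -2 + (a + (55 - 51)) = -2 + (a + 4) = -2 + (4 + a) = 2 + a)
(Q(-123, h(14)) + 40279)*(-35951 - 22679/(-14117)) = ((2 + 14*(1 + 2*14)) + 40279)*(-35951 - 22679/(-14117)) = ((2 + 14*(1 + 28)) + 40279)*(-35951 - 22679*(-1/14117)) = ((2 + 14*29) + 40279)*(-35951 + 22679/14117) = ((2 + 406) + 40279)*(-507497588/14117) = (408 + 40279)*(-507497588/14117) = 40687*(-507497588/14117) = -20648554362956/14117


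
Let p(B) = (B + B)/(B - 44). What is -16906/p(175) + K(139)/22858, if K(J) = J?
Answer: -25311621969/4000150 ≈ -6327.7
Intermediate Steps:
p(B) = 2*B/(-44 + B) (p(B) = (2*B)/(-44 + B) = 2*B/(-44 + B))
-16906/p(175) + K(139)/22858 = -16906/(2*175/(-44 + 175)) + 139/22858 = -16906/(2*175/131) + 139*(1/22858) = -16906/(2*175*(1/131)) + 139/22858 = -16906/350/131 + 139/22858 = -16906*131/350 + 139/22858 = -1107343/175 + 139/22858 = -25311621969/4000150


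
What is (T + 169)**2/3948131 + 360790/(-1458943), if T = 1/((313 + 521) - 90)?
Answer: -765416655548960273/3188421653873594688 ≈ -0.24006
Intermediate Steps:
T = 1/744 (T = 1/(834 - 90) = 1/744 ≈ 0.0013441)
(T + 169)**2/3948131 + 360790/(-1458943) = (1/744 + 169)**2/3948131 + 360790/(-1458943) = (125737/744)**2*(1/3948131) + 360790*(-1/1458943) = (15809793169/553536)*(1/3948131) - 360790/1458943 = 15809793169/2185432641216 - 360790/1458943 = -765416655548960273/3188421653873594688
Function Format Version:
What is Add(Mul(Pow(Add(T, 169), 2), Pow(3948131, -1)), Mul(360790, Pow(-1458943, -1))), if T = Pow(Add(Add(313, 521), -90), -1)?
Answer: Rational(-765416655548960273, 3188421653873594688) ≈ -0.24006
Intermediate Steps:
T = Rational(1, 744) (T = Pow(Add(834, -90), -1) = Pow(744, -1) = Rational(1, 744) ≈ 0.0013441)
Add(Mul(Pow(Add(T, 169), 2), Pow(3948131, -1)), Mul(360790, Pow(-1458943, -1))) = Add(Mul(Pow(Add(Rational(1, 744), 169), 2), Pow(3948131, -1)), Mul(360790, Pow(-1458943, -1))) = Add(Mul(Pow(Rational(125737, 744), 2), Rational(1, 3948131)), Mul(360790, Rational(-1, 1458943))) = Add(Mul(Rational(15809793169, 553536), Rational(1, 3948131)), Rational(-360790, 1458943)) = Add(Rational(15809793169, 2185432641216), Rational(-360790, 1458943)) = Rational(-765416655548960273, 3188421653873594688)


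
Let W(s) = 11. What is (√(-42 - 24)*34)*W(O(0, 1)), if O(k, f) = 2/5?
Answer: 374*I*√66 ≈ 3038.4*I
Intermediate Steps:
O(k, f) = ⅖ (O(k, f) = 2*(⅕) = ⅖)
(√(-42 - 24)*34)*W(O(0, 1)) = (√(-42 - 24)*34)*11 = (√(-66)*34)*11 = ((I*√66)*34)*11 = (34*I*√66)*11 = 374*I*√66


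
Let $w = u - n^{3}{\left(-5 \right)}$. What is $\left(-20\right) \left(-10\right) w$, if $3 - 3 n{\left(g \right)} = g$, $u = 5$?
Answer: $- \frac{75400}{27} \approx -2792.6$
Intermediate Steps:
$n{\left(g \right)} = 1 - \frac{g}{3}$
$w = - \frac{377}{27}$ ($w = 5 - \left(1 - - \frac{5}{3}\right)^{3} = 5 - \left(1 + \frac{5}{3}\right)^{3} = 5 - \left(\frac{8}{3}\right)^{3} = 5 - \frac{512}{27} = - \frac{377}{27} \approx -13.963$)
$\left(-20\right) \left(-10\right) w = \left(-20\right) \left(-10\right) \left(- \frac{377}{27}\right) = 200 \left(- \frac{377}{27}\right) = - \frac{75400}{27}$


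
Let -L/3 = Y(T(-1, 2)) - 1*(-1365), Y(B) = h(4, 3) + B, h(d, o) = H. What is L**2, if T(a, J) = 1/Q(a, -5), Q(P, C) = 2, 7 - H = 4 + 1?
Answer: 67322025/4 ≈ 1.6830e+7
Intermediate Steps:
H = 2 (H = 7 - (4 + 1) = 7 - 1*5 = 7 - 5 = 2)
h(d, o) = 2
T(a, J) = 1/2
Y(B) = 2 + B
L = -8205/2 (L = -3*((2 + 1/2) - 1*(-1365)) = -3*(5/2 + 1365) = -3*2735/2 = -8205/2 ≈ -4102.5)
L**2 = (-8205/2)**2 = 67322025/4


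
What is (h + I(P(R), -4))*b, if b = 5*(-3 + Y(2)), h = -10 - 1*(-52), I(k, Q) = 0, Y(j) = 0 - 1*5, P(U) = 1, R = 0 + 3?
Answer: -1680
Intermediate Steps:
R = 3
Y(j) = -5 (Y(j) = 0 - 5 = -5)
h = 42 (h = -10 + 52 = 42)
b = -40 (b = 5*(-3 - 5) = 5*(-8) = -40)
(h + I(P(R), -4))*b = (42 + 0)*(-40) = 42*(-40) = -1680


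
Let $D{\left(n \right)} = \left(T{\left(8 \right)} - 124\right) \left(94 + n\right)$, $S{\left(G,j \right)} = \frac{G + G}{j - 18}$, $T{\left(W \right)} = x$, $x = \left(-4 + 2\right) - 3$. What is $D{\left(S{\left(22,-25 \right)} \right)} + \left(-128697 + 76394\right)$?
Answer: $-64297$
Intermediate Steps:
$x = -5$ ($x = -2 - 3 = -5$)
$T{\left(W \right)} = -5$
$S{\left(G,j \right)} = \frac{2 G}{-18 + j}$
$D{\left(n \right)} = -12126 - 129 n$ ($D{\left(n \right)} = \left(-5 - 124\right) \left(94 + n\right) = - 129 \left(94 + n\right) = -12126 - 129 n$)
$D{\left(S{\left(22,-25 \right)} \right)} + \left(-128697 + 76394\right) = \left(-12126 - 129 \cdot 2 \cdot 22 \frac{1}{-18 - 25}\right) + \left(-128697 + 76394\right) = \left(-12126 - 129 \cdot 2 \cdot 22 \frac{1}{-43}\right) - 52303 = \left(-12126 - 129 \cdot 2 \cdot 22 \left(- \frac{1}{43}\right)\right) - 52303 = \left(-12126 - -132\right) - 52303 = \left(-12126 + 132\right) - 52303 = -11994 - 52303 = -64297$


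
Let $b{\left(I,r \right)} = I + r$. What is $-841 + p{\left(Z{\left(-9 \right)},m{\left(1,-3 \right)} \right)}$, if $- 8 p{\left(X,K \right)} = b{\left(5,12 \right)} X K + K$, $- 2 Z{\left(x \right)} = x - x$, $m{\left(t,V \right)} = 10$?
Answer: $- \frac{3369}{4} \approx -842.25$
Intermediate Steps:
$Z{\left(x \right)} = 0$ ($Z{\left(x \right)} = - \frac{x - x}{2} = \left(- \frac{1}{2}\right) 0 = 0$)
$p{\left(X,K \right)} = - \frac{K}{8} - \frac{17 K X}{8}$ ($p{\left(X,K \right)} = - \frac{\left(5 + 12\right) X K + K}{8} = - \frac{17 X K + K}{8} = - \frac{17 K X + K}{8} = - \frac{K + 17 K X}{8} = - \frac{K}{8} - \frac{17 K X}{8}$)
$-841 + p{\left(Z{\left(-9 \right)},m{\left(1,-3 \right)} \right)} = -841 - \frac{5 \left(1 + 17 \cdot 0\right)}{4} = -841 - \frac{5 \left(1 + 0\right)}{4} = -841 - \frac{5}{4} \cdot 1 = -841 - \frac{5}{4} = - \frac{3369}{4}$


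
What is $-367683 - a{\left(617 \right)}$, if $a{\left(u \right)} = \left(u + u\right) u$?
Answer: $-1129061$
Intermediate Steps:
$a{\left(u \right)} = 2 u^{2}$ ($a{\left(u \right)} = 2 u u = 2 u^{2}$)
$-367683 - a{\left(617 \right)} = -367683 - 2 \cdot 617^{2} = -367683 - 2 \cdot 380689 = -367683 - 761378 = -1129061$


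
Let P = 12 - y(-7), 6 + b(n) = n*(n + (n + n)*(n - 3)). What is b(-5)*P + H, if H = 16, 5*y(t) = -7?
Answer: -25447/5 ≈ -5089.4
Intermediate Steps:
y(t) = -7/5 (y(t) = (1/5)*(-7) = -7/5)
b(n) = -6 + n*(n + 2*n*(-3 + n)) (b(n) = -6 + n*(n + (n + n)*(n - 3)) = -6 + n*(n + (2*n)*(-3 + n)) = -6 + n*(n + 2*n*(-3 + n)))
P = 67/5 (P = 12 - 1*(-7/5) = 12 + 7/5 = 67/5 ≈ 13.400)
b(-5)*P + H = (-6 - 5*(-5)**2 + 2*(-5)**3)*(67/5) + 16 = (-6 - 5*25 + 2*(-125))*(67/5) + 16 = (-6 - 125 - 250)*(67/5) + 16 = -381*67/5 + 16 = -25527/5 + 16 = -25447/5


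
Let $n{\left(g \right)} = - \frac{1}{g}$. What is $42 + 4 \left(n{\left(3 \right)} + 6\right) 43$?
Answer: $\frac{3050}{3} \approx 1016.7$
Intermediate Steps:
$42 + 4 \left(n{\left(3 \right)} + 6\right) 43 = 42 + 4 \left(- \frac{1}{3} + 6\right) 43 = 42 + 4 \cdot \frac{17}{3} \cdot 43 = 42 + \frac{68}{3} \cdot 43 = 42 + \frac{2924}{3} = \frac{3050}{3}$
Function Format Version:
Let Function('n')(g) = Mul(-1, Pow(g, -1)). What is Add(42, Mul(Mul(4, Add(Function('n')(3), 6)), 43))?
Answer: Rational(3050, 3) ≈ 1016.7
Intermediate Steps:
Add(42, Mul(Mul(4, Add(Function('n')(3), 6)), 43)) = Add(42, Mul(Mul(4, Add(Mul(-1, Pow(3, -1)), 6)), 43)) = Add(42, Mul(Mul(4, Add(Mul(-1, Rational(1, 3)), 6)), 43)) = Add(42, Mul(Mul(4, Add(Rational(-1, 3), 6)), 43)) = Add(42, Mul(Mul(4, Rational(17, 3)), 43)) = Add(42, Mul(Rational(68, 3), 43)) = Add(42, Rational(2924, 3)) = Rational(3050, 3)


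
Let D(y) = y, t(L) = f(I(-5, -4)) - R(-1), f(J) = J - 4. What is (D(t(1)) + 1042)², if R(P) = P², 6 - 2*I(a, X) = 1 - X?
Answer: 4305625/4 ≈ 1.0764e+6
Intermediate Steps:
I(a, X) = 5/2 + X/2 (I(a, X) = 3 - (1 - X)/2 = 3 + (-½ + X/2) = 5/2 + X/2)
f(J) = -4 + J
t(L) = -9/2 (t(L) = (-4 + (5/2 + (½)*(-4))) - 1*(-1)² = (-4 + (5/2 - 2)) - 1*1 = (-4 + ½) - 1 = -7/2 - 1 = -9/2)
(D(t(1)) + 1042)² = (-9/2 + 1042)² = (2075/2)² = 4305625/4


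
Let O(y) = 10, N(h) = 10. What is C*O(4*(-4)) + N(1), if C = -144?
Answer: -1430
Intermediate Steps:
C*O(4*(-4)) + N(1) = -144*10 + 10 = -1440 + 10 = -1430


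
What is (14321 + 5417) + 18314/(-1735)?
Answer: 34227116/1735 ≈ 19727.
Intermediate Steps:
(14321 + 5417) + 18314/(-1735) = 19738 + 18314*(-1/1735) = 19738 - 18314/1735 = 34227116/1735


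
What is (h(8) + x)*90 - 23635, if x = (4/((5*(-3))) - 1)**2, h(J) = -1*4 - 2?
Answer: -120153/5 ≈ -24031.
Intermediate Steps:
h(J) = -6 (h(J) = -4 - 2 = -6)
x = 361/225 (x = (4/(-15) - 1)**2 = (4*(-1/15) - 1)**2 = (-4/15 - 1)**2 = (-19/15)**2 = 361/225 ≈ 1.6044)
(h(8) + x)*90 - 23635 = (-6 + 361/225)*90 - 23635 = -989/225*90 - 23635 = -1978/5 - 23635 = -120153/5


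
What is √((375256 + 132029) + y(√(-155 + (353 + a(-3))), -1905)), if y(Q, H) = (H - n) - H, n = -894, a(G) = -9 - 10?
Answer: 7*√10371 ≈ 712.87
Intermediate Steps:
a(G) = -19
y(Q, H) = 894 (y(Q, H) = (H - 1*(-894)) - H = (H + 894) - H = (894 + H) - H = 894)
√((375256 + 132029) + y(√(-155 + (353 + a(-3))), -1905)) = √((375256 + 132029) + 894) = √(507285 + 894) = √508179 = 7*√10371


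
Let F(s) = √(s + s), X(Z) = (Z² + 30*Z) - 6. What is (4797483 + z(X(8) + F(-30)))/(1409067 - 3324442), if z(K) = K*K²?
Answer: -891641/54725 - 532704*I*√15/1915375 ≈ -16.293 - 1.0772*I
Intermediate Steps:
X(Z) = -6 + Z² + 30*Z
F(s) = √2*√s (F(s) = √(2*s) = √2*√s)
z(K) = K³
(4797483 + z(X(8) + F(-30)))/(1409067 - 3324442) = (4797483 + ((-6 + 8² + 30*8) + √2*√(-30))³)/(1409067 - 3324442) = (4797483 + ((-6 + 64 + 240) + √2*(I*√30))³)/(-1915375) = (4797483 + (298 + 2*I*√15)³)*(-1/1915375) = -4797483/1915375 - (298 + 2*I*√15)³/1915375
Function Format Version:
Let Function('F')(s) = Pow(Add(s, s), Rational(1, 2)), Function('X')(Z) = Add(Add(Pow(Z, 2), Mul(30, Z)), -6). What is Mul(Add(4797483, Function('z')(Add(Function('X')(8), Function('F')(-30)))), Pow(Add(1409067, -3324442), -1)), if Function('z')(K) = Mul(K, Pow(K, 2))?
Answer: Add(Rational(-891641, 54725), Mul(Rational(-532704, 1915375), I, Pow(15, Rational(1, 2)))) ≈ Add(-16.293, Mul(-1.0772, I))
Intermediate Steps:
Function('X')(Z) = Add(-6, Pow(Z, 2), Mul(30, Z))
Function('F')(s) = Mul(Pow(2, Rational(1, 2)), Pow(s, Rational(1, 2))) (Function('F')(s) = Pow(Mul(2, s), Rational(1, 2)) = Mul(Pow(2, Rational(1, 2)), Pow(s, Rational(1, 2))))
Function('z')(K) = Pow(K, 3)
Mul(Add(4797483, Function('z')(Add(Function('X')(8), Function('F')(-30)))), Pow(Add(1409067, -3324442), -1)) = Mul(Add(4797483, Pow(Add(Add(-6, Pow(8, 2), Mul(30, 8)), Mul(Pow(2, Rational(1, 2)), Pow(-30, Rational(1, 2)))), 3)), Pow(Add(1409067, -3324442), -1)) = Mul(Add(4797483, Pow(Add(Add(-6, 64, 240), Mul(Pow(2, Rational(1, 2)), Mul(I, Pow(30, Rational(1, 2))))), 3)), Pow(-1915375, -1)) = Mul(Add(4797483, Pow(Add(298, Mul(2, I, Pow(15, Rational(1, 2)))), 3)), Rational(-1, 1915375)) = Add(Rational(-4797483, 1915375), Mul(Rational(-1, 1915375), Pow(Add(298, Mul(2, I, Pow(15, Rational(1, 2)))), 3)))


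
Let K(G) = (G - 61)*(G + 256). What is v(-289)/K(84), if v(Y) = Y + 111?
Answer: -89/3910 ≈ -0.022762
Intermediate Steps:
v(Y) = 111 + Y
K(G) = (-61 + G)*(256 + G)
v(-289)/K(84) = (111 - 289)/(-15616 + 84² + 195*84) = -178/(-15616 + 7056 + 16380) = -178/7820 = -178*1/7820 = -89/3910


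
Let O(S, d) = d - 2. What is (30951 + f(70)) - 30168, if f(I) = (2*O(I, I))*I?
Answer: 10303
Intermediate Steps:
O(S, d) = -2 + d
f(I) = I*(-4 + 2*I) (f(I) = (2*(-2 + I))*I = (-4 + 2*I)*I = I*(-4 + 2*I))
(30951 + f(70)) - 30168 = (30951 + 2*70*(-2 + 70)) - 30168 = (30951 + 2*70*68) - 30168 = (30951 + 9520) - 30168 = 40471 - 30168 = 10303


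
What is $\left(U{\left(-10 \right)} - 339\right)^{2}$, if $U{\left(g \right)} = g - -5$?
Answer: $118336$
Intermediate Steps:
$U{\left(g \right)} = 5 + g$ ($U{\left(g \right)} = g + 5 = 5 + g$)
$\left(U{\left(-10 \right)} - 339\right)^{2} = \left(\left(5 - 10\right) - 339\right)^{2} = \left(-5 - 339\right)^{2} = \left(-344\right)^{2} = 118336$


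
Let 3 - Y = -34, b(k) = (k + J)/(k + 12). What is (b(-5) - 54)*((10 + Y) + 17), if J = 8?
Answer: -24000/7 ≈ -3428.6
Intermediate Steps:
b(k) = (8 + k)/(12 + k) (b(k) = (k + 8)/(k + 12) = (8 + k)/(12 + k))
Y = 37 (Y = 3 - 1*(-34) = 3 + 34 = 37)
(b(-5) - 54)*((10 + Y) + 17) = ((8 - 5)/(12 - 5) - 54)*((10 + 37) + 17) = (3/7 - 54)*(47 + 17) = ((⅐)*3 - 54)*64 = (3/7 - 54)*64 = -375/7*64 = -24000/7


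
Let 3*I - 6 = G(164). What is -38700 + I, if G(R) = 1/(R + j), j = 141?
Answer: -35408669/915 ≈ -38698.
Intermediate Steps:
G(R) = 1/(141 + R) (G(R) = 1/(R + 141) = 1/(141 + R))
I = 1831/915 (I = 2 + 1/(3*(141 + 164)) = 2 + (⅓)/305 = 2 + (⅓)*(1/305) = 2 + 1/915 = 1831/915 ≈ 2.0011)
-38700 + I = -38700 + 1831/915 = -35408669/915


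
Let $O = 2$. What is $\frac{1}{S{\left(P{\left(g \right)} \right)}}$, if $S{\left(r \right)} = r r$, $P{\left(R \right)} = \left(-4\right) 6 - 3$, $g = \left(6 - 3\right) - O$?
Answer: $\frac{1}{729} \approx 0.0013717$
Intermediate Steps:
$g = 1$ ($g = \left(6 - 3\right) - 2 = 3 - 2 = 1$)
$P{\left(R \right)} = -27$ ($P{\left(R \right)} = -24 - 3 = -27$)
$S{\left(r \right)} = r^{2}$
$\frac{1}{S{\left(P{\left(g \right)} \right)}} = \frac{1}{\left(-27\right)^{2}} = \frac{1}{729}$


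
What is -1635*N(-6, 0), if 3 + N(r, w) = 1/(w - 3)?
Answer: 5450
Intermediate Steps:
N(r, w) = -3 + 1/(-3 + w) (N(r, w) = -3 + 1/(w - 3) = -3 + 1/(-3 + w))
-1635*N(-6, 0) = -1635*(10 - 3*0)/(-3 + 0) = -1635*(10 + 0)/(-3) = -(-545)*10 = -1635*(-10/3) = 5450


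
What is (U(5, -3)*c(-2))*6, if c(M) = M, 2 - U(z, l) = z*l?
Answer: -204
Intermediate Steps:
U(z, l) = 2 - l*z (U(z, l) = 2 - z*l = 2 - l*z)
(U(5, -3)*c(-2))*6 = ((2 - 1*(-3)*5)*(-2))*6 = ((2 + 15)*(-2))*6 = (17*(-2))*6 = -34*6 = -204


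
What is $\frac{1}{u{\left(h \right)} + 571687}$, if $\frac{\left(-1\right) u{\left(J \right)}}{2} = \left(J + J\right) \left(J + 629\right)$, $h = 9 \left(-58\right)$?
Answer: $\frac{1}{795103} \approx 1.2577 \cdot 10^{-6}$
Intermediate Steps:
$h = -522$
$u{\left(J \right)} = - 4 J \left(629 + J\right)$ ($u{\left(J \right)} = - 2 \left(J + J\right) \left(J + 629\right) = - 2 \cdot 2 J \left(629 + J\right) = - 4 J \left(629 + J\right)$)
$\frac{1}{u{\left(h \right)} + 571687} = \frac{1}{\left(-4\right) \left(-522\right) \left(629 - 522\right) + 571687} = \frac{1}{\left(-4\right) \left(-522\right) 107 + 571687} = \frac{1}{223416 + 571687} = \frac{1}{795103}$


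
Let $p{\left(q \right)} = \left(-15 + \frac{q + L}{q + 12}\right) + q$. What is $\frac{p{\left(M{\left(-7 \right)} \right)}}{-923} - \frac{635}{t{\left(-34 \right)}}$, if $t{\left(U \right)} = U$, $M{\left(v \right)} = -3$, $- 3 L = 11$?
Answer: $\frac{15842039}{847314} \approx 18.697$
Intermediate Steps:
$L = - \frac{11}{3}$ ($L = \left(- \frac{1}{3}\right) 11 = - \frac{11}{3} \approx -3.6667$)
$p{\left(q \right)} = -15 + q + \frac{- \frac{11}{3} + q}{12 + q}$ ($p{\left(q \right)} = \left(-15 + \frac{q - \frac{11}{3}}{q + 12}\right) + q = \left(-15 + \frac{- \frac{11}{3} + q}{12 + q}\right) + q = -15 + q + \frac{- \frac{11}{3} + q}{12 + q}$)
$\frac{p{\left(M{\left(-7 \right)} \right)}}{-923} - \frac{635}{t{\left(-34 \right)}} = \frac{\frac{1}{12 - 3} \left(- \frac{551}{3} + \left(-3\right)^{2} - -6\right)}{-923} - \frac{635}{-34} = \frac{- \frac{551}{3} + 9 + 6}{9} \left(- \frac{1}{923}\right) - - \frac{635}{34} = \frac{1}{9} \left(- \frac{506}{3}\right) \left(- \frac{1}{923}\right) + \frac{635}{34} = \left(- \frac{506}{27}\right) \left(- \frac{1}{923}\right) + \frac{635}{34} = \frac{506}{24921} + \frac{635}{34} = \frac{15842039}{847314}$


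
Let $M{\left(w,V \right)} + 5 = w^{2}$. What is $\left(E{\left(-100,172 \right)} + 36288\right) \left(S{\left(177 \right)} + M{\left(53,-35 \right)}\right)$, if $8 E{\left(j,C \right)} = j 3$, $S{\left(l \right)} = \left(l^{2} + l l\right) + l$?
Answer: $\frac{4758893139}{2} \approx 2.3794 \cdot 10^{9}$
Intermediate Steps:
$S{\left(l \right)} = l + 2 l^{2}$ ($S{\left(l \right)} = \left(l^{2} + l^{2}\right) + l = 2 l^{2} + l = l + 2 l^{2}$)
$E{\left(j,C \right)} = \frac{3 j}{8}$ ($E{\left(j,C \right)} = \frac{j 3}{8} = \frac{3 j}{8}$)
$M{\left(w,V \right)} = -5 + w^{2}$
$\left(E{\left(-100,172 \right)} + 36288\right) \left(S{\left(177 \right)} + M{\left(53,-35 \right)}\right) = \left(\frac{3}{8} \left(-100\right) + 36288\right) \left(177 \left(1 + 2 \cdot 177\right) - \left(5 - 53^{2}\right)\right) = \left(- \frac{75}{2} + 36288\right) \left(177 \left(1 + 354\right) + \left(-5 + 2809\right)\right) = \frac{72501 \left(177 \cdot 355 + 2804\right)}{2} = \frac{72501 \left(62835 + 2804\right)}{2} = \frac{72501}{2} \cdot 65639 = \frac{4758893139}{2}$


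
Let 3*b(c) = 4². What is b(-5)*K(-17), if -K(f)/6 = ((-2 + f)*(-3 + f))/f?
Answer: 12160/17 ≈ 715.29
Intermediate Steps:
b(c) = 16/3 (b(c) = (⅓)*4² = (⅓)*16 = 16/3)
K(f) = -6*(-3 + f)*(-2 + f)/f (K(f) = -6*(-2 + f)*(-3 + f)/f = -6*(-3 + f)*(-2 + f)/f)
b(-5)*K(-17) = 16*(30 - 36/(-17) - 6*(-17))/3 = 16*(30 - 36*(-1/17) + 102)/3 = 16*(30 + 36/17 + 102)/3 = (16/3)*(2280/17) = 12160/17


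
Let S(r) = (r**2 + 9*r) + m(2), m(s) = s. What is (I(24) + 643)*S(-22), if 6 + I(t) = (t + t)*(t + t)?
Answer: 847008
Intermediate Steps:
I(t) = -6 + 4*t**2 (I(t) = -6 + (t + t)*(t + t) = -6 + (2*t)*(2*t) = -6 + 4*t**2)
S(r) = 2 + r**2 + 9*r (S(r) = (r**2 + 9*r) + 2 = 2 + r**2 + 9*r)
(I(24) + 643)*S(-22) = ((-6 + 4*24**2) + 643)*(2 + (-22)**2 + 9*(-22)) = ((-6 + 4*576) + 643)*(2 + 484 - 198) = ((-6 + 2304) + 643)*288 = (2298 + 643)*288 = 2941*288 = 847008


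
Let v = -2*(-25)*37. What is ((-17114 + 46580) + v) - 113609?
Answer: -82293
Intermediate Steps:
v = 1850 (v = 50*37 = 1850)
((-17114 + 46580) + v) - 113609 = ((-17114 + 46580) + 1850) - 113609 = (29466 + 1850) - 113609 = 31316 - 113609 = -82293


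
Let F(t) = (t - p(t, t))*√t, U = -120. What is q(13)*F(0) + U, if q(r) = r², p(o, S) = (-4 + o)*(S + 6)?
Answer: -120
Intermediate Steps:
p(o, S) = (-4 + o)*(6 + S)
F(t) = √t*(24 - t - t²) (F(t) = (t - (-24 - 4*t + 6*t + t*t))*√t = (t - (-24 - 4*t + 6*t + t²))*√t = (t - (-24 + t² + 2*t))*√t = (t + (24 - t² - 2*t))*√t = (24 - t - t²)*√t = √t*(24 - t - t²))
q(13)*F(0) + U = 13²*(√0*(24 - 1*0 - 1*0²)) - 120 = 169*(0*(24 + 0 - 1*0)) - 120 = 169*(0*(24 + 0 + 0)) - 120 = 169*(0*24) - 120 = 169*0 - 120 = 0 - 120 = -120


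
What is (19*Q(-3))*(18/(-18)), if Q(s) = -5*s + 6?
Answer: -399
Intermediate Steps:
Q(s) = 6 - 5*s
(19*Q(-3))*(18/(-18)) = (19*(6 - 5*(-3)))*(18/(-18)) = (19*(6 + 15))*(18*(-1/18)) = (19*21)*(-1) = 399*(-1) = -399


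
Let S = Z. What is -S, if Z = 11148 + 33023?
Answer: -44171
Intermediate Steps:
Z = 44171
S = 44171
-S = -1*44171 = -44171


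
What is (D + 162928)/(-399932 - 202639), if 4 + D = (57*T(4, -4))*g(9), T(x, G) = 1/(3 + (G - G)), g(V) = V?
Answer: -54365/200857 ≈ -0.27067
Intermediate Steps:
T(x, G) = ⅓ (T(x, G) = 1/(3 + 0) = 1/3 = ⅓)
D = 167 (D = -4 + (57*(⅓))*9 = -4 + 19*9 = -4 + 171 = 167)
(D + 162928)/(-399932 - 202639) = (167 + 162928)/(-399932 - 202639) = 163095/(-602571) = 163095*(-1/602571) = -54365/200857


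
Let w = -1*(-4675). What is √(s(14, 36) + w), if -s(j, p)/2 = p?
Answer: √4603 ≈ 67.845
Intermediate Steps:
s(j, p) = -2*p
w = 4675
√(s(14, 36) + w) = √(-2*36 + 4675) = √(-72 + 4675) = √4603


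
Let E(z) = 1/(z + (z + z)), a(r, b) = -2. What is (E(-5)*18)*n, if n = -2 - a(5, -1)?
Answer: 0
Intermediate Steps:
E(z) = 1/(3*z) (E(z) = 1/(z + 2*z) = 1/(3*z))
n = 0 (n = -2 - 1*(-2) = -2 + 2 = 0)
(E(-5)*18)*n = (((1/3)/(-5))*18)*0 = (((1/3)*(-1/5))*18)*0 = -1/15*18*0 = -6/5*0 = 0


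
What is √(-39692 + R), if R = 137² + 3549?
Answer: I*√17374 ≈ 131.81*I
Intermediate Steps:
R = 22318 (R = 18769 + 3549 = 22318)
√(-39692 + R) = √(-39692 + 22318) = √(-17374) = I*√17374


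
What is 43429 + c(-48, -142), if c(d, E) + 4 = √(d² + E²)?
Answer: 43425 + 2*√5617 ≈ 43575.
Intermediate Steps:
c(d, E) = -4 + √(E² + d²) (c(d, E) = -4 + √(d² + E²) = -4 + √(E² + d²))
43429 + c(-48, -142) = 43429 + (-4 + √((-142)² + (-48)²)) = 43429 + (-4 + √(20164 + 2304)) = 43429 + (-4 + √22468) = 43429 + (-4 + 2*√5617) = 43425 + 2*√5617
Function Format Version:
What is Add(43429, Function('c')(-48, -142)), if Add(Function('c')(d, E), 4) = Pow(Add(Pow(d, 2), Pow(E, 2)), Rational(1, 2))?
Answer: Add(43425, Mul(2, Pow(5617, Rational(1, 2)))) ≈ 43575.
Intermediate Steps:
Function('c')(d, E) = Add(-4, Pow(Add(Pow(E, 2), Pow(d, 2)), Rational(1, 2))) (Function('c')(d, E) = Add(-4, Pow(Add(Pow(d, 2), Pow(E, 2)), Rational(1, 2))) = Add(-4, Pow(Add(Pow(E, 2), Pow(d, 2)), Rational(1, 2))))
Add(43429, Function('c')(-48, -142)) = Add(43429, Add(-4, Pow(Add(Pow(-142, 2), Pow(-48, 2)), Rational(1, 2)))) = Add(43429, Add(-4, Pow(Add(20164, 2304), Rational(1, 2)))) = Add(43429, Add(-4, Pow(22468, Rational(1, 2)))) = Add(43429, Add(-4, Mul(2, Pow(5617, Rational(1, 2))))) = Add(43425, Mul(2, Pow(5617, Rational(1, 2))))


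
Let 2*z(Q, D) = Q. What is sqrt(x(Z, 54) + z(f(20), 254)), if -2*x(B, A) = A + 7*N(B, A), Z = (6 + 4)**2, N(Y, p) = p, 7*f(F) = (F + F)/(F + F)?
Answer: I*sqrt(42322)/14 ≈ 14.695*I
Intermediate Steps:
f(F) = 1/7 (f(F) = ((F + F)/(F + F))/7 = ((2*F)/((2*F)))/7 = ((2*F)*(1/(2*F)))/7 = (1/7)*1 = 1/7)
z(Q, D) = Q/2
Z = 100 (Z = 10**2 = 100)
x(B, A) = -4*A (x(B, A) = -(A + 7*A)/2 = -4*A)
sqrt(x(Z, 54) + z(f(20), 254)) = sqrt(-4*54 + (1/2)*(1/7)) = sqrt(-216 + 1/14) = sqrt(-3023/14) = I*sqrt(42322)/14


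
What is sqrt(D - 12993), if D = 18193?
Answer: 20*sqrt(13) ≈ 72.111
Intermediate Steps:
sqrt(D - 12993) = sqrt(18193 - 12993) = sqrt(5200) = 20*sqrt(13)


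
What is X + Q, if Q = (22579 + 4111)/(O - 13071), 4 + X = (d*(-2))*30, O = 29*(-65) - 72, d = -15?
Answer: 395247/442 ≈ 894.22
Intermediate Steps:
O = -1957 (O = -1885 - 72 = -1957)
X = 896 (X = -4 - 15*(-2)*30 = -4 + 30*30 = -4 + 900 = 896)
Q = -785/442 (Q = (22579 + 4111)/(-1957 - 13071) = 26690/(-15028) = 26690*(-1/15028) = -785/442 ≈ -1.7760)
X + Q = 896 - 785/442 = 395247/442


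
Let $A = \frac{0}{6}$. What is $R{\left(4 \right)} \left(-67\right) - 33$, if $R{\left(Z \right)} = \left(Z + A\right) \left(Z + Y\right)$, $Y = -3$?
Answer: $-301$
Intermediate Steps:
$A = 0$ ($A = 0 \cdot \frac{1}{6} = 0$)
$R{\left(Z \right)} = Z \left(-3 + Z\right)$ ($R{\left(Z \right)} = \left(Z + 0\right) \left(Z - 3\right) = Z \left(-3 + Z\right)$)
$R{\left(4 \right)} \left(-67\right) - 33 = 4 \left(-3 + 4\right) \left(-67\right) - 33 = 4 \cdot 1 \left(-67\right) - 33 = 4 \left(-67\right) - 33 = -268 - 33 = -301$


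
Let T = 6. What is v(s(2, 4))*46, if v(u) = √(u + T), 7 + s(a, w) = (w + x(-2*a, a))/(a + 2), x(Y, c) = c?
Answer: 23*√2 ≈ 32.527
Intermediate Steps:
s(a, w) = -7 + (a + w)/(2 + a) (s(a, w) = -7 + (w + a)/(a + 2) = -7 + (a + w)/(2 + a))
v(u) = √(6 + u) (v(u) = √(u + 6) = √(6 + u))
v(s(2, 4))*46 = √(6 + (-14 + 4 - 6*2)/(2 + 2))*46 = √(6 + (-14 + 4 - 12)/4)*46 = √(6 + (¼)*(-22))*46 = √(6 - 11/2)*46 = √(½)*46 = (√2/2)*46 = 23*√2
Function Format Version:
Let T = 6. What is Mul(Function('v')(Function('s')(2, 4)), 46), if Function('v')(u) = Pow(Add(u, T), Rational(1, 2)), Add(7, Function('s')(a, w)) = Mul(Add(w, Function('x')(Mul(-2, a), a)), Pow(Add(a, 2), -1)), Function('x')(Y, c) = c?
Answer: Mul(23, Pow(2, Rational(1, 2))) ≈ 32.527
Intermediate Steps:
Function('s')(a, w) = Add(-7, Mul(Pow(Add(2, a), -1), Add(a, w))) (Function('s')(a, w) = Add(-7, Mul(Add(w, a), Pow(Add(a, 2), -1))) = Add(-7, Mul(Add(a, w), Pow(Add(2, a), -1))) = Add(-7, Mul(Pow(Add(2, a), -1), Add(a, w))))
Function('v')(u) = Pow(Add(6, u), Rational(1, 2)) (Function('v')(u) = Pow(Add(u, 6), Rational(1, 2)) = Pow(Add(6, u), Rational(1, 2)))
Mul(Function('v')(Function('s')(2, 4)), 46) = Mul(Pow(Add(6, Mul(Pow(Add(2, 2), -1), Add(-14, 4, Mul(-6, 2)))), Rational(1, 2)), 46) = Mul(Pow(Add(6, Mul(Pow(4, -1), Add(-14, 4, -12))), Rational(1, 2)), 46) = Mul(Pow(Add(6, Mul(Rational(1, 4), -22)), Rational(1, 2)), 46) = Mul(Pow(Add(6, Rational(-11, 2)), Rational(1, 2)), 46) = Mul(Pow(Rational(1, 2), Rational(1, 2)), 46) = Mul(Mul(Rational(1, 2), Pow(2, Rational(1, 2))), 46) = Mul(23, Pow(2, Rational(1, 2)))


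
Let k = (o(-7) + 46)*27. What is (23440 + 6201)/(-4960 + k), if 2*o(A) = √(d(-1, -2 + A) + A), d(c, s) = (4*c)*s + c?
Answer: -110205238/13818421 - 800307*√7/13818421 ≈ -8.1285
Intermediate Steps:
d(c, s) = c + 4*c*s (d(c, s) = 4*c*s + c = c + 4*c*s)
o(A) = √(7 - 3*A)/2 (o(A) = √(-(1 + 4*(-2 + A)) + A)/2 = √(-(1 + (-8 + 4*A)) + A)/2 = √(-(-7 + 4*A) + A)/2 = √((7 - 4*A) + A)/2 = √(7 - 3*A)/2)
k = 1242 + 27*√7 (k = (√(7 - 3*(-7))/2 + 46)*27 = (√(7 + 21)/2 + 46)*27 = (√28/2 + 46)*27 = ((2*√7)/2 + 46)*27 = (√7 + 46)*27 = (46 + √7)*27 = 1242 + 27*√7 ≈ 1313.4)
(23440 + 6201)/(-4960 + k) = (23440 + 6201)/(-4960 + (1242 + 27*√7)) = 29641/(-3718 + 27*√7)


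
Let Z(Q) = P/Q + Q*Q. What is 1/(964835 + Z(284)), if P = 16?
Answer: 71/74229865 ≈ 9.5649e-7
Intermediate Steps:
Z(Q) = Q**2 + 16/Q (Z(Q) = 16/Q + Q*Q = 16/Q + Q**2 = Q**2 + 16/Q)
1/(964835 + Z(284)) = 1/(964835 + (16 + 284**3)/284) = 1/(964835 + (16 + 22906304)/284) = 1/(964835 + (1/284)*22906320) = 1/(964835 + 5726580/71) = 1/(74229865/71) = 71/74229865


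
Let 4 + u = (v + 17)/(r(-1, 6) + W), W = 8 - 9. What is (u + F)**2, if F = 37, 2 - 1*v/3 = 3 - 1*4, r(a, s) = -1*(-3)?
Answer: 2116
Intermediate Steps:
r(a, s) = 3
W = -1
v = 9 (v = 6 - 3*(3 - 1*4) = 6 - 3*(3 - 4) = 6 - 3*(-1) = 6 + 3 = 9)
u = 9 (u = -4 + (9 + 17)/(3 - 1) = -4 + 26/2 = -4 + 26*(1/2) = -4 + 13 = 9)
(u + F)**2 = (9 + 37)**2 = 46**2 = 2116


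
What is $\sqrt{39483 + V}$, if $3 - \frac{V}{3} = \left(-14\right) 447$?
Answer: $3 \sqrt{6474} \approx 241.38$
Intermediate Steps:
$V = 18783$ ($V = 9 - 3 \left(\left(-14\right) 447\right) = 9 - -18774 = 9 + 18774 = 18783$)
$\sqrt{39483 + V} = \sqrt{39483 + 18783} = \sqrt{58266} = 3 \sqrt{6474}$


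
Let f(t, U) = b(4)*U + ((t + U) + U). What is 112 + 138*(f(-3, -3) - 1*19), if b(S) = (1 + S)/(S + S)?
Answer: -16043/4 ≈ -4010.8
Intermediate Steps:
b(S) = (1 + S)/(2*S) (b(S) = (1 + S)/((2*S)) = (1 + S)*(1/(2*S)) = (1 + S)/(2*S))
f(t, U) = t + 21*U/8 (f(t, U) = ((½)*(1 + 4)/4)*U + ((t + U) + U) = ((½)*(¼)*5)*U + ((U + t) + U) = 5*U/8 + (t + 2*U) = t + 21*U/8)
112 + 138*(f(-3, -3) - 1*19) = 112 + 138*((-3 + (21/8)*(-3)) - 1*19) = 112 + 138*((-3 - 63/8) - 19) = 112 + 138*(-87/8 - 19) = 112 + 138*(-239/8) = 112 - 16491/4 = -16043/4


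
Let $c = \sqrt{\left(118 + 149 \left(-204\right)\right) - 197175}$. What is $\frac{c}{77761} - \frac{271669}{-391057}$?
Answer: $\frac{271669}{391057} + \frac{i \sqrt{227453}}{77761} \approx 0.6947 + 0.0061332 i$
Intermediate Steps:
$c = i \sqrt{227453}$ ($c = \sqrt{\left(118 - 30396\right) - 197175} = \sqrt{-30278 - 197175} = \sqrt{-227453} = i \sqrt{227453} \approx 476.92 i$)
$\frac{c}{77761} - \frac{271669}{-391057} = \frac{i \sqrt{227453}}{77761} - \frac{271669}{-391057} = i \sqrt{227453} \cdot \frac{1}{77761} - - \frac{271669}{391057} = \frac{i \sqrt{227453}}{77761} + \frac{271669}{391057} = \frac{271669}{391057} + \frac{i \sqrt{227453}}{77761}$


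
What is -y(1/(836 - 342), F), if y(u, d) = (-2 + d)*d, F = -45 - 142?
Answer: -35343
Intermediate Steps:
F = -187
y(u, d) = d*(-2 + d)
-y(1/(836 - 342), F) = -(-187)*(-2 - 187) = -(-187)*(-189) = -1*35343 = -35343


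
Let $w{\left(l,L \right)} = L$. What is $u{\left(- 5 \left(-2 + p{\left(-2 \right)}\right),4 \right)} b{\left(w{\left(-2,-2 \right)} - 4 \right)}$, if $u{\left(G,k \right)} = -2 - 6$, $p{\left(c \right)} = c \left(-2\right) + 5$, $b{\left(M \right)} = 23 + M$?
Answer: $-136$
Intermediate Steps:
$p{\left(c \right)} = 5 - 2 c$ ($p{\left(c \right)} = - 2 c + 5 = 5 - 2 c$)
$u{\left(G,k \right)} = -8$ ($u{\left(G,k \right)} = -2 - 6 = -8$)
$u{\left(- 5 \left(-2 + p{\left(-2 \right)}\right),4 \right)} b{\left(w{\left(-2,-2 \right)} - 4 \right)} = - 8 \left(23 - 6\right) = \left(-8\right) 17 = -136$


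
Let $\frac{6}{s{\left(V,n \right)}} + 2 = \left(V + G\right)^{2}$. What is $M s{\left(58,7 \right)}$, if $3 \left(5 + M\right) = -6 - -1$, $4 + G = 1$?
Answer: $- \frac{40}{3023} \approx -0.013232$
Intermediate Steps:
$G = -3$ ($G = -4 + 1 = -3$)
$s{\left(V,n \right)} = \frac{6}{-2 + \left(-3 + V\right)^{2}}$ ($s{\left(V,n \right)} = \frac{6}{-2 + \left(V - 3\right)^{2}} = \frac{6}{-2 + \left(-3 + V\right)^{2}}$)
$M = - \frac{20}{3}$ ($M = -5 + \frac{-6 - -1}{3} = -5 + \frac{-6 + 1}{3} = -5 + \frac{1}{3} \left(-5\right) = -5 - \frac{5}{3} = - \frac{20}{3} \approx -6.6667$)
$M s{\left(58,7 \right)} = - \frac{20 \frac{6}{-2 + \left(-3 + 58\right)^{2}}}{3} = - \frac{20 \frac{6}{-2 + 55^{2}}}{3} = - \frac{20 \frac{6}{-2 + 3025}}{3} = - \frac{20 \cdot \frac{6}{3023}}{3} = - \frac{20 \cdot 6 \cdot \frac{1}{3023}}{3} = \left(- \frac{20}{3}\right) \frac{6}{3023} = - \frac{40}{3023}$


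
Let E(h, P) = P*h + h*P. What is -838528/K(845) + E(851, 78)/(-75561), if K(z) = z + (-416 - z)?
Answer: 659424872/327431 ≈ 2013.9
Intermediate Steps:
E(h, P) = 2*P*h (E(h, P) = P*h + P*h = 2*P*h)
K(z) = -416
-838528/K(845) + E(851, 78)/(-75561) = -838528/(-416) + (2*78*851)/(-75561) = -838528*(-1/416) + 132756*(-1/75561) = 26204/13 - 44252/25187 = 659424872/327431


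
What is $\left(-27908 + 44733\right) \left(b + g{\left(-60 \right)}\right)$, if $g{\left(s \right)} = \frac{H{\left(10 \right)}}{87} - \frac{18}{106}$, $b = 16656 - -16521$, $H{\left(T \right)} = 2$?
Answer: $\frac{2573862757750}{4611} \approx 5.582 \cdot 10^{8}$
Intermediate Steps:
$b = 33177$ ($b = 16656 + 16521 = 33177$)
$g{\left(s \right)} = - \frac{677}{4611}$ ($g{\left(s \right)} = \frac{2}{87} - \frac{18}{106} = 2 \cdot \frac{1}{87} - \frac{9}{53} = \frac{2}{87} - \frac{9}{53} = - \frac{677}{4611}$)
$\left(-27908 + 44733\right) \left(b + g{\left(-60 \right)}\right) = \left(-27908 + 44733\right) \left(33177 - \frac{677}{4611}\right) = 16825 \cdot \frac{152978470}{4611} = \frac{2573862757750}{4611}$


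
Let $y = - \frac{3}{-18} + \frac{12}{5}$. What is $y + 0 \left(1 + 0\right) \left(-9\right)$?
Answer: $\frac{77}{30} \approx 2.5667$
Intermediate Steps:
$y = \frac{77}{30}$ ($y = \left(-3\right) \left(- \frac{1}{18}\right) + 12 \cdot \frac{1}{5} = \frac{1}{6} + \frac{12}{5} = \frac{77}{30} \approx 2.5667$)
$y + 0 \left(1 + 0\right) \left(-9\right) = \frac{77}{30} + 0 \left(1 + 0\right) \left(-9\right) = \frac{77}{30} + 0 \cdot 1 \left(-9\right) = \frac{77}{30} + 0 \left(-9\right) = \frac{77}{30} + 0 = \frac{77}{30}$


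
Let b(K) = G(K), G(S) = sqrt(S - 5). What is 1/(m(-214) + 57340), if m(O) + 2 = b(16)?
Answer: 57338/3287646233 - sqrt(11)/3287646233 ≈ 1.7439e-5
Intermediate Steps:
G(S) = sqrt(-5 + S)
b(K) = sqrt(-5 + K)
m(O) = -2 + sqrt(11) (m(O) = -2 + sqrt(-5 + 16) = -2 + sqrt(11))
1/(m(-214) + 57340) = 1/((-2 + sqrt(11)) + 57340) = 1/(57338 + sqrt(11))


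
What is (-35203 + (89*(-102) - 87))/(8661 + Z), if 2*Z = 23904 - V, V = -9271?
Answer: -88736/50497 ≈ -1.7573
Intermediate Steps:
Z = 33175/2 (Z = (23904 - 1*(-9271))/2 = (23904 + 9271)/2 = (½)*33175 = 33175/2 ≈ 16588.)
(-35203 + (89*(-102) - 87))/(8661 + Z) = (-35203 + (89*(-102) - 87))/(8661 + 33175/2) = (-35203 + (-9078 - 87))/(50497/2) = (-35203 - 9165)*(2/50497) = -44368*2/50497 = -88736/50497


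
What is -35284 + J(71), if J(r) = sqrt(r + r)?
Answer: -35284 + sqrt(142) ≈ -35272.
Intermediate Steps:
J(r) = sqrt(2)*sqrt(r) (J(r) = sqrt(2*r) = sqrt(2)*sqrt(r))
-35284 + J(71) = -35284 + sqrt(2)*sqrt(71) = -35284 + sqrt(142)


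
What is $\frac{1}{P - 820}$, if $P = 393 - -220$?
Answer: $- \frac{1}{207} \approx -0.0048309$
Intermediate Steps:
$P = 613$ ($P = 393 + 220 = 613$)
$\frac{1}{P - 820} = \frac{1}{613 - 820} = \frac{1}{-207} = - \frac{1}{207}$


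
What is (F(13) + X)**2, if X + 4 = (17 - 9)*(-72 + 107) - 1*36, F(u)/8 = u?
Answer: 118336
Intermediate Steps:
F(u) = 8*u
X = 240 (X = -4 + ((17 - 9)*(-72 + 107) - 1*36) = -4 + (8*35 - 36) = -4 + (280 - 36) = -4 + 244 = 240)
(F(13) + X)**2 = (8*13 + 240)**2 = (104 + 240)**2 = 344**2 = 118336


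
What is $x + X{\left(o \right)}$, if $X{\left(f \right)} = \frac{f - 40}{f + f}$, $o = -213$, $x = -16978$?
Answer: $- \frac{7232375}{426} \approx -16977.0$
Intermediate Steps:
$X{\left(f \right)} = \frac{-40 + f}{2 f}$
$x + X{\left(o \right)} = -16978 + \frac{-40 - 213}{2 \left(-213\right)} = -16978 + \frac{1}{2} \left(- \frac{1}{213}\right) \left(-253\right) = -16978 + \frac{253}{426} = - \frac{7232375}{426}$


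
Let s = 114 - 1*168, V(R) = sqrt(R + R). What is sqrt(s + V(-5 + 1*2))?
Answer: sqrt(-54 + I*sqrt(6)) ≈ 0.16662 + 7.3504*I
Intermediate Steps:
V(R) = sqrt(2)*sqrt(R) (V(R) = sqrt(2*R) = sqrt(2)*sqrt(R))
s = -54 (s = 114 - 168 = -54)
sqrt(s + V(-5 + 1*2)) = sqrt(-54 + sqrt(2)*sqrt(-5 + 1*2)) = sqrt(-54 + sqrt(2)*sqrt(-5 + 2)) = sqrt(-54 + sqrt(2)*sqrt(-3)) = sqrt(-54 + sqrt(2)*(I*sqrt(3))) = sqrt(-54 + I*sqrt(6))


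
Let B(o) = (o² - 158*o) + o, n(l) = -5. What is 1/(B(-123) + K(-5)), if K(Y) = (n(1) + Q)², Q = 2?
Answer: 1/34449 ≈ 2.9028e-5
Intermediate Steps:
B(o) = o² - 157*o
K(Y) = 9 (K(Y) = (-5 + 2)² = (-3)² = 9)
1/(B(-123) + K(-5)) = 1/(-123*(-157 - 123) + 9) = 1/(-123*(-280) + 9) = 1/(34440 + 9) = 1/34449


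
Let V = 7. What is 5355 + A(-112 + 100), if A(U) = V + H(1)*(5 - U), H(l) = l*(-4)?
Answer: 5294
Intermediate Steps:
H(l) = -4*l
A(U) = -13 + 4*U (A(U) = 7 + (-4*1)*(5 - U) = 7 - 4*(5 - U) = 7 + (-20 + 4*U) = -13 + 4*U)
5355 + A(-112 + 100) = 5355 + (-13 + 4*(-112 + 100)) = 5355 + (-13 + 4*(-12)) = 5355 + (-13 - 48) = 5355 - 61 = 5294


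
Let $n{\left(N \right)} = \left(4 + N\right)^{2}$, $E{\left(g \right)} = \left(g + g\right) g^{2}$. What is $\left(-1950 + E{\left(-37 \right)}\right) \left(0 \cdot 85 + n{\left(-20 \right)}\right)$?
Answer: $-26433536$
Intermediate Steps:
$E{\left(g \right)} = 2 g^{3}$ ($E{\left(g \right)} = 2 g g^{2} = 2 g^{3}$)
$\left(-1950 + E{\left(-37 \right)}\right) \left(0 \cdot 85 + n{\left(-20 \right)}\right) = \left(-1950 + 2 \left(-37\right)^{3}\right) \left(0 \cdot 85 + \left(4 - 20\right)^{2}\right) = \left(-1950 + 2 \left(-50653\right)\right) \left(0 + \left(-16\right)^{2}\right) = \left(-1950 - 101306\right) \left(0 + 256\right) = \left(-103256\right) 256 = -26433536$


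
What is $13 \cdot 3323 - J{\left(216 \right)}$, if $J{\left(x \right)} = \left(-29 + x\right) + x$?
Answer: $42796$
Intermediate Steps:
$J{\left(x \right)} = -29 + 2 x$
$13 \cdot 3323 - J{\left(216 \right)} = 13 \cdot 3323 - \left(-29 + 2 \cdot 216\right) = 43199 - \left(-29 + 432\right) = 43199 - 403 = 42796$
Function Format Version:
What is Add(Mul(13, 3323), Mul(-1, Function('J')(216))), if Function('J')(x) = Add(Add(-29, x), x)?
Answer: 42796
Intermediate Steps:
Function('J')(x) = Add(-29, Mul(2, x))
Add(Mul(13, 3323), Mul(-1, Function('J')(216))) = Add(Mul(13, 3323), Mul(-1, Add(-29, Mul(2, 216)))) = Add(43199, Mul(-1, Add(-29, 432))) = Add(43199, Mul(-1, 403)) = Add(43199, -403) = 42796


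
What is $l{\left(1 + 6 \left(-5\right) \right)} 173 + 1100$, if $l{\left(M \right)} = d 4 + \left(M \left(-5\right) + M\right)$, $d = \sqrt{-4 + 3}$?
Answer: $21168 + 692 i \approx 21168.0 + 692.0 i$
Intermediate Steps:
$d = i$ ($d = \sqrt{-1} = i \approx 1.0 i$)
$l{\left(M \right)} = - 4 M + 4 i$ ($l{\left(M \right)} = i 4 + \left(M \left(-5\right) + M\right) = 4 i + \left(- 5 M + M\right) = 4 i - 4 M = - 4 M + 4 i$)
$l{\left(1 + 6 \left(-5\right) \right)} 173 + 1100 = \left(- 4 \left(1 + 6 \left(-5\right)\right) + 4 i\right) 173 + 1100 = \left(- 4 \left(1 - 30\right) + 4 i\right) 173 + 1100 = \left(\left(-4\right) \left(-29\right) + 4 i\right) 173 + 1100 = \left(116 + 4 i\right) 173 + 1100 = \left(20068 + 692 i\right) + 1100 = 21168 + 692 i$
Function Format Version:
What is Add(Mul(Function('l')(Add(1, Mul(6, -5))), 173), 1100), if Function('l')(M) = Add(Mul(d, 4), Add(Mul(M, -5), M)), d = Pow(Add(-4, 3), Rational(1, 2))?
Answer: Add(21168, Mul(692, I)) ≈ Add(21168., Mul(692.00, I))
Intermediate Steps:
d = I (d = Pow(-1, Rational(1, 2)) = I ≈ Mul(1.0000, I))
Function('l')(M) = Add(Mul(-4, M), Mul(4, I)) (Function('l')(M) = Add(Mul(I, 4), Add(Mul(M, -5), M)) = Add(Mul(4, I), Add(Mul(-5, M), M)) = Add(Mul(4, I), Mul(-4, M)) = Add(Mul(-4, M), Mul(4, I)))
Add(Mul(Function('l')(Add(1, Mul(6, -5))), 173), 1100) = Add(Mul(Add(Mul(-4, Add(1, Mul(6, -5))), Mul(4, I)), 173), 1100) = Add(Mul(Add(Mul(-4, Add(1, -30)), Mul(4, I)), 173), 1100) = Add(Mul(Add(Mul(-4, -29), Mul(4, I)), 173), 1100) = Add(Mul(Add(116, Mul(4, I)), 173), 1100) = Add(Add(20068, Mul(692, I)), 1100) = Add(21168, Mul(692, I))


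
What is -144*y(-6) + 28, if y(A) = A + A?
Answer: 1756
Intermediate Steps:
y(A) = 2*A
-144*y(-6) + 28 = -288*(-6) + 28 = -144*(-12) + 28 = 1728 + 28 = 1756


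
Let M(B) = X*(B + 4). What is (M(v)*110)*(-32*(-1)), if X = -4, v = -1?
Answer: -42240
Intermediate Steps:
M(B) = -16 - 4*B (M(B) = -4*(B + 4) = -4*(4 + B) = -16 - 4*B)
(M(v)*110)*(-32*(-1)) = ((-16 - 4*(-1))*110)*(-32*(-1)) = ((-16 + 4)*110)*32 = -12*110*32 = -1320*32 = -42240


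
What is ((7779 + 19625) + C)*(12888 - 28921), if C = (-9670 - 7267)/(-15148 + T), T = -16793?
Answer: -14034135443333/31941 ≈ -4.3938e+8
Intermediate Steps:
C = 16937/31941 (C = (-9670 - 7267)/(-15148 - 16793) = -16937/(-31941) = -16937*(-1/31941) = 16937/31941 ≈ 0.53026)
((7779 + 19625) + C)*(12888 - 28921) = ((7779 + 19625) + 16937/31941)*(12888 - 28921) = (27404 + 16937/31941)*(-16033) = (875328101/31941)*(-16033) = -14034135443333/31941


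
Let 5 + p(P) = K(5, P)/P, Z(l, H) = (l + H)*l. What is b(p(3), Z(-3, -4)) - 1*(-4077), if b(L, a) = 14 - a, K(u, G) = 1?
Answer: 4070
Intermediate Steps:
Z(l, H) = l*(H + l) (Z(l, H) = (H + l)*l = l*(H + l))
p(P) = -5 + 1/P
b(p(3), Z(-3, -4)) - 1*(-4077) = (14 - (-3)*(-4 - 3)) - 1*(-4077) = (14 - (-3)*(-7)) + 4077 = (14 - 1*21) + 4077 = (14 - 21) + 4077 = -7 + 4077 = 4070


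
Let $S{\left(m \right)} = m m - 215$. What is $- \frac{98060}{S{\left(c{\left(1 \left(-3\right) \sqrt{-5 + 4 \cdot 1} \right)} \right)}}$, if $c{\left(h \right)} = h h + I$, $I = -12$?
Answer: $- \frac{49030}{113} \approx -433.89$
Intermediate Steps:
$c{\left(h \right)} = -12 + h^{2}$ ($c{\left(h \right)} = h h - 12 = h^{2} - 12 = -12 + h^{2}$)
$S{\left(m \right)} = -215 + m^{2}$ ($S{\left(m \right)} = m^{2} - 215 = -215 + m^{2}$)
$- \frac{98060}{S{\left(c{\left(1 \left(-3\right) \sqrt{-5 + 4 \cdot 1} \right)} \right)}} = - \frac{98060}{-215 + \left(-12 + \left(1 \left(-3\right) \sqrt{-5 + 4 \cdot 1}\right)^{2}\right)^{2}} = - \frac{98060}{-215 + \left(-12 + \left(- 3 \sqrt{-5 + 4}\right)^{2}\right)^{2}} = - \frac{98060}{-215 + \left(-12 + \left(- 3 \sqrt{-1}\right)^{2}\right)^{2}} = - \frac{98060}{-215 + \left(-12 + \left(- 3 i\right)^{2}\right)^{2}} = - \frac{98060}{-215 + \left(-12 - 9\right)^{2}} = - \frac{98060}{-215 + \left(-21\right)^{2}} = - \frac{98060}{-215 + 441} = - \frac{98060}{226} = \left(-98060\right) \frac{1}{226} = - \frac{49030}{113}$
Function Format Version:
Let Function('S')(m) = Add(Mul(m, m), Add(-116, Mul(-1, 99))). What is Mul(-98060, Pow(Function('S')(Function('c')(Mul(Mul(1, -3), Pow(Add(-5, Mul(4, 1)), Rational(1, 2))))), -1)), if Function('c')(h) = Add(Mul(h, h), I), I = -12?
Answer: Rational(-49030, 113) ≈ -433.89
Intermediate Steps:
Function('c')(h) = Add(-12, Pow(h, 2)) (Function('c')(h) = Add(Mul(h, h), -12) = Add(Pow(h, 2), -12) = Add(-12, Pow(h, 2)))
Function('S')(m) = Add(-215, Pow(m, 2)) (Function('S')(m) = Add(Pow(m, 2), Add(-116, -99)) = Add(Pow(m, 2), -215) = Add(-215, Pow(m, 2)))
Mul(-98060, Pow(Function('S')(Function('c')(Mul(Mul(1, -3), Pow(Add(-5, Mul(4, 1)), Rational(1, 2))))), -1)) = Mul(-98060, Pow(Add(-215, Pow(Add(-12, Pow(Mul(Mul(1, -3), Pow(Add(-5, Mul(4, 1)), Rational(1, 2))), 2)), 2)), -1)) = Mul(-98060, Pow(Add(-215, Pow(Add(-12, Pow(Mul(-3, Pow(Add(-5, 4), Rational(1, 2))), 2)), 2)), -1)) = Mul(-98060, Pow(Add(-215, Pow(Add(-12, Pow(Mul(-3, Pow(-1, Rational(1, 2))), 2)), 2)), -1)) = Mul(-98060, Pow(Add(-215, Pow(Add(-12, Pow(Mul(-3, I), 2)), 2)), -1)) = Mul(-98060, Pow(Add(-215, Pow(Add(-12, -9), 2)), -1)) = Mul(-98060, Pow(Add(-215, Pow(-21, 2)), -1)) = Mul(-98060, Pow(Add(-215, 441), -1)) = Mul(-98060, Pow(226, -1)) = Mul(-98060, Rational(1, 226)) = Rational(-49030, 113)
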